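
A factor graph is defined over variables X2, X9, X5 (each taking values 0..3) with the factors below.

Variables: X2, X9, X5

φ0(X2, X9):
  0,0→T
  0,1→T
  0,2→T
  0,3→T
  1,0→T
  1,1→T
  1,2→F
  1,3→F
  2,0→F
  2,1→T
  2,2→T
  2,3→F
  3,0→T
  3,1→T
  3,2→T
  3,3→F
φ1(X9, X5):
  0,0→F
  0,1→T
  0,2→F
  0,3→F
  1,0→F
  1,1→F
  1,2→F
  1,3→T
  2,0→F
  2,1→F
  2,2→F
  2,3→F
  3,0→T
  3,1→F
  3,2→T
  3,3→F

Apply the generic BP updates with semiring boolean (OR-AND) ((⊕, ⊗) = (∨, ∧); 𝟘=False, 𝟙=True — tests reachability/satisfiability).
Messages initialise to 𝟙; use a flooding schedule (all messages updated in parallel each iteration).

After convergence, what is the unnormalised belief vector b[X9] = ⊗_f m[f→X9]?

b[X9] = [T, T, F, T]

init: all messages = 𝟙 over 4 values
r1 m[φ0→X2] = [T, T, T, T]
r1 m[φ0→X9] = [T, T, T, T]
r1 m[φ1→X9] = [T, T, F, T]
r1 m[φ1→X5] = [T, T, T, T]
r1 m[X2→φ0] = [T, T, T, T]
r1 m[X9→φ0] = [T, T, T, T]
r1 m[X9→φ1] = [T, T, T, T]
r1 m[X5→φ1] = [T, T, T, T]
r2 m[φ0→X2] = [T, T, T, T]
r2 m[φ0→X9] = [T, T, T, T]
r2 m[φ1→X9] = [T, T, F, T]
r2 m[φ1→X5] = [T, T, T, T]
r2 m[X2→φ0] = [T, T, T, T]
r2 m[X9→φ0] = [T, T, F, T]
r2 m[X9→φ1] = [T, T, T, T]
r2 m[X5→φ1] = [T, T, T, T]
r3 m[φ0→X2] = [T, T, T, T]
r3 m[φ0→X9] = [T, T, T, T]
r3 m[φ1→X9] = [T, T, F, T]
r3 m[φ1→X5] = [T, T, T, T]
r3 m[X2→φ0] = [T, T, T, T]
r3 m[X9→φ0] = [T, T, F, T]
r3 m[X9→φ1] = [T, T, T, T]
r3 m[X5→φ1] = [T, T, T, T]
fixed point reached at round 3
b[X9] = ⊗ incoming = [T, T, F, T]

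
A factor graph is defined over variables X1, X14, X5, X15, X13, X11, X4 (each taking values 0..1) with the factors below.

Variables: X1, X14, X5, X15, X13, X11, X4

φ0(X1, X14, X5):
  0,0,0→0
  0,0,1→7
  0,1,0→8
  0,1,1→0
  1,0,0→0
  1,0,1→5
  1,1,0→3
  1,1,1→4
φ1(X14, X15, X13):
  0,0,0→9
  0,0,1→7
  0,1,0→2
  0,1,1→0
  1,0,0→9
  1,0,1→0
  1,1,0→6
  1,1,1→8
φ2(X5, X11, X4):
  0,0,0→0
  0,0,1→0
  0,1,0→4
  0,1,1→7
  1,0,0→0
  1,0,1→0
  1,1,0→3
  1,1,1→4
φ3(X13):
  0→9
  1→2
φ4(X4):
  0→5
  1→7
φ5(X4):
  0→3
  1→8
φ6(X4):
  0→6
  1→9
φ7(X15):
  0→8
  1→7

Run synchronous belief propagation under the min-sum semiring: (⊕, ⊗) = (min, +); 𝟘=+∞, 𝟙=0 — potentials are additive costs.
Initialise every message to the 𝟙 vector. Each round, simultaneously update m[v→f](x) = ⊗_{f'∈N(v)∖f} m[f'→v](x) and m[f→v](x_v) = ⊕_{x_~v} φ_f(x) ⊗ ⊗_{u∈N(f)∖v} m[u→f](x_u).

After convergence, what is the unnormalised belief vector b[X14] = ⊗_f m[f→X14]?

init: all messages = 𝟙 over 2 values
r1 m[φ0→X1] = [0, 0]
r1 m[φ0→X14] = [0, 0]
r1 m[φ0→X5] = [0, 0]
r1 m[φ1→X14] = [0, 0]
r1 m[φ1→X15] = [0, 0]
r1 m[φ1→X13] = [2, 0]
r1 m[φ2→X5] = [0, 0]
r1 m[φ2→X11] = [0, 3]
r1 m[φ2→X4] = [0, 0]
r1 m[φ3→X13] = [9, 2]
r1 m[φ4→X4] = [5, 7]
r1 m[φ5→X4] = [3, 8]
r1 m[φ6→X4] = [6, 9]
r1 m[φ7→X15] = [8, 7]
r1 m[X1→φ0] = [0, 0]
r1 m[X14→φ0] = [0, 0]
r1 m[X14→φ1] = [0, 0]
r1 m[X5→φ0] = [0, 0]
r1 m[X5→φ2] = [0, 0]
r1 m[X15→φ1] = [0, 0]
r1 m[X15→φ7] = [0, 0]
r1 m[X13→φ1] = [0, 0]
r1 m[X13→φ3] = [0, 0]
r1 m[X11→φ2] = [0, 0]
r1 m[X4→φ2] = [0, 0]
r1 m[X4→φ4] = [0, 0]
r1 m[X4→φ5] = [0, 0]
r1 m[X4→φ6] = [0, 0]
r2 m[φ0→X1] = [0, 0]
r2 m[φ0→X14] = [0, 0]
r2 m[φ0→X5] = [0, 0]
r2 m[φ1→X14] = [0, 0]
r2 m[φ1→X15] = [0, 0]
r2 m[φ1→X13] = [2, 0]
r2 m[φ2→X5] = [0, 0]
r2 m[φ2→X11] = [0, 3]
r2 m[φ2→X4] = [0, 0]
r2 m[φ3→X13] = [9, 2]
r2 m[φ4→X4] = [5, 7]
r2 m[φ5→X4] = [3, 8]
r2 m[φ6→X4] = [6, 9]
r2 m[φ7→X15] = [8, 7]
r2 m[X1→φ0] = [0, 0]
r2 m[X14→φ0] = [0, 0]
r2 m[X14→φ1] = [0, 0]
r2 m[X5→φ0] = [0, 0]
r2 m[X5→φ2] = [0, 0]
r2 m[X15→φ1] = [8, 7]
r2 m[X15→φ7] = [0, 0]
r2 m[X13→φ1] = [9, 2]
r2 m[X13→φ3] = [2, 0]
r2 m[X11→φ2] = [0, 0]
r2 m[X4→φ2] = [14, 24]
r2 m[X4→φ4] = [9, 17]
r2 m[X4→φ5] = [11, 16]
r2 m[X4→φ6] = [8, 15]
r3 m[φ0→X1] = [0, 0]
r3 m[φ0→X14] = [0, 0]
r3 m[φ0→X5] = [0, 0]
r3 m[φ1→X14] = [9, 10]
r3 m[φ1→X15] = [2, 2]
r3 m[φ1→X13] = [9, 7]
r3 m[φ2→X5] = [14, 14]
r3 m[φ2→X11] = [14, 17]
r3 m[φ2→X4] = [0, 0]
r3 m[φ3→X13] = [9, 2]
r3 m[φ4→X4] = [5, 7]
r3 m[φ5→X4] = [3, 8]
r3 m[φ6→X4] = [6, 9]
r3 m[φ7→X15] = [8, 7]
r3 m[X1→φ0] = [0, 0]
r3 m[X14→φ0] = [0, 0]
r3 m[X14→φ1] = [0, 0]
r3 m[X5→φ0] = [0, 0]
r3 m[X5→φ2] = [0, 0]
r3 m[X15→φ1] = [8, 7]
r3 m[X15→φ7] = [0, 0]
r3 m[X13→φ1] = [9, 2]
r3 m[X13→φ3] = [2, 0]
r3 m[X11→φ2] = [0, 0]
r3 m[X4→φ2] = [14, 24]
r3 m[X4→φ4] = [9, 17]
r3 m[X4→φ5] = [11, 16]
r3 m[X4→φ6] = [8, 15]
r4 m[φ0→X1] = [0, 0]
r4 m[φ0→X14] = [0, 0]
r4 m[φ0→X5] = [0, 0]
r4 m[φ1→X14] = [9, 10]
r4 m[φ1→X15] = [2, 2]
r4 m[φ1→X13] = [9, 7]
r4 m[φ2→X5] = [14, 14]
r4 m[φ2→X11] = [14, 17]
r4 m[φ2→X4] = [0, 0]
r4 m[φ3→X13] = [9, 2]
r4 m[φ4→X4] = [5, 7]
r4 m[φ5→X4] = [3, 8]
r4 m[φ6→X4] = [6, 9]
r4 m[φ7→X15] = [8, 7]
r4 m[X1→φ0] = [0, 0]
r4 m[X14→φ0] = [9, 10]
r4 m[X14→φ1] = [0, 0]
r4 m[X5→φ0] = [14, 14]
r4 m[X5→φ2] = [0, 0]
r4 m[X15→φ1] = [8, 7]
r4 m[X15→φ7] = [2, 2]
r4 m[X13→φ1] = [9, 2]
r4 m[X13→φ3] = [9, 7]
r4 m[X11→φ2] = [0, 0]
r4 m[X4→φ2] = [14, 24]
r4 m[X4→φ4] = [9, 17]
r4 m[X4→φ5] = [11, 16]
r4 m[X4→φ6] = [8, 15]
r5 m[φ0→X1] = [23, 23]
r5 m[φ0→X14] = [14, 14]
r5 m[φ0→X5] = [9, 10]
r5 m[φ1→X14] = [9, 10]
r5 m[φ1→X15] = [2, 2]
r5 m[φ1→X13] = [9, 7]
r5 m[φ2→X5] = [14, 14]
r5 m[φ2→X11] = [14, 17]
r5 m[φ2→X4] = [0, 0]
r5 m[φ3→X13] = [9, 2]
r5 m[φ4→X4] = [5, 7]
r5 m[φ5→X4] = [3, 8]
r5 m[φ6→X4] = [6, 9]
r5 m[φ7→X15] = [8, 7]
r5 m[X1→φ0] = [0, 0]
r5 m[X14→φ0] = [9, 10]
r5 m[X14→φ1] = [0, 0]
r5 m[X5→φ0] = [14, 14]
r5 m[X5→φ2] = [0, 0]
r5 m[X15→φ1] = [8, 7]
r5 m[X15→φ7] = [2, 2]
r5 m[X13→φ1] = [9, 2]
r5 m[X13→φ3] = [9, 7]
r5 m[X11→φ2] = [0, 0]
r5 m[X4→φ2] = [14, 24]
r5 m[X4→φ4] = [9, 17]
r5 m[X4→φ5] = [11, 16]
r5 m[X4→φ6] = [8, 15]
r6 m[φ0→X1] = [23, 23]
r6 m[φ0→X14] = [14, 14]
r6 m[φ0→X5] = [9, 10]
r6 m[φ1→X14] = [9, 10]
r6 m[φ1→X15] = [2, 2]
r6 m[φ1→X13] = [9, 7]
r6 m[φ2→X5] = [14, 14]
r6 m[φ2→X11] = [14, 17]
r6 m[φ2→X4] = [0, 0]
r6 m[φ3→X13] = [9, 2]
r6 m[φ4→X4] = [5, 7]
r6 m[φ5→X4] = [3, 8]
r6 m[φ6→X4] = [6, 9]
r6 m[φ7→X15] = [8, 7]
r6 m[X1→φ0] = [0, 0]
r6 m[X14→φ0] = [9, 10]
r6 m[X14→φ1] = [14, 14]
r6 m[X5→φ0] = [14, 14]
r6 m[X5→φ2] = [9, 10]
r6 m[X15→φ1] = [8, 7]
r6 m[X15→φ7] = [2, 2]
r6 m[X13→φ1] = [9, 2]
r6 m[X13→φ3] = [9, 7]
r6 m[X11→φ2] = [0, 0]
r6 m[X4→φ2] = [14, 24]
r6 m[X4→φ4] = [9, 17]
r6 m[X4→φ5] = [11, 16]
r6 m[X4→φ6] = [8, 15]
r7 m[φ0→X1] = [23, 23]
r7 m[φ0→X14] = [14, 14]
r7 m[φ0→X5] = [9, 10]
r7 m[φ1→X14] = [9, 10]
r7 m[φ1→X15] = [16, 16]
r7 m[φ1→X13] = [23, 21]
r7 m[φ2→X5] = [14, 14]
r7 m[φ2→X11] = [23, 27]
r7 m[φ2→X4] = [9, 9]
r7 m[φ3→X13] = [9, 2]
r7 m[φ4→X4] = [5, 7]
r7 m[φ5→X4] = [3, 8]
r7 m[φ6→X4] = [6, 9]
r7 m[φ7→X15] = [8, 7]
r7 m[X1→φ0] = [0, 0]
r7 m[X14→φ0] = [9, 10]
r7 m[X14→φ1] = [14, 14]
r7 m[X5→φ0] = [14, 14]
r7 m[X5→φ2] = [9, 10]
r7 m[X15→φ1] = [8, 7]
r7 m[X15→φ7] = [2, 2]
r7 m[X13→φ1] = [9, 2]
r7 m[X13→φ3] = [9, 7]
r7 m[X11→φ2] = [0, 0]
r7 m[X4→φ2] = [14, 24]
r7 m[X4→φ4] = [9, 17]
r7 m[X4→φ5] = [11, 16]
r7 m[X4→φ6] = [8, 15]
r8 m[φ0→X1] = [23, 23]
r8 m[φ0→X14] = [14, 14]
r8 m[φ0→X5] = [9, 10]
r8 m[φ1→X14] = [9, 10]
r8 m[φ1→X15] = [16, 16]
r8 m[φ1→X13] = [23, 21]
r8 m[φ2→X5] = [14, 14]
r8 m[φ2→X11] = [23, 27]
r8 m[φ2→X4] = [9, 9]
r8 m[φ3→X13] = [9, 2]
r8 m[φ4→X4] = [5, 7]
r8 m[φ5→X4] = [3, 8]
r8 m[φ6→X4] = [6, 9]
r8 m[φ7→X15] = [8, 7]
r8 m[X1→φ0] = [0, 0]
r8 m[X14→φ0] = [9, 10]
r8 m[X14→φ1] = [14, 14]
r8 m[X5→φ0] = [14, 14]
r8 m[X5→φ2] = [9, 10]
r8 m[X15→φ1] = [8, 7]
r8 m[X15→φ7] = [16, 16]
r8 m[X13→φ1] = [9, 2]
r8 m[X13→φ3] = [23, 21]
r8 m[X11→φ2] = [0, 0]
r8 m[X4→φ2] = [14, 24]
r8 m[X4→φ4] = [18, 26]
r8 m[X4→φ5] = [20, 25]
r8 m[X4→φ6] = [17, 24]
r9 m[φ0→X1] = [23, 23]
r9 m[φ0→X14] = [14, 14]
r9 m[φ0→X5] = [9, 10]
r9 m[φ1→X14] = [9, 10]
r9 m[φ1→X15] = [16, 16]
r9 m[φ1→X13] = [23, 21]
r9 m[φ2→X5] = [14, 14]
r9 m[φ2→X11] = [23, 27]
r9 m[φ2→X4] = [9, 9]
r9 m[φ3→X13] = [9, 2]
r9 m[φ4→X4] = [5, 7]
r9 m[φ5→X4] = [3, 8]
r9 m[φ6→X4] = [6, 9]
r9 m[φ7→X15] = [8, 7]
r9 m[X1→φ0] = [0, 0]
r9 m[X14→φ0] = [9, 10]
r9 m[X14→φ1] = [14, 14]
r9 m[X5→φ0] = [14, 14]
r9 m[X5→φ2] = [9, 10]
r9 m[X15→φ1] = [8, 7]
r9 m[X15→φ7] = [16, 16]
r9 m[X13→φ1] = [9, 2]
r9 m[X13→φ3] = [23, 21]
r9 m[X11→φ2] = [0, 0]
r9 m[X4→φ2] = [14, 24]
r9 m[X4→φ4] = [18, 26]
r9 m[X4→φ5] = [20, 25]
r9 m[X4→φ6] = [17, 24]
fixed point reached at round 9
b[X14] = ⊗ incoming = [23, 24]

b[X14] = [23, 24]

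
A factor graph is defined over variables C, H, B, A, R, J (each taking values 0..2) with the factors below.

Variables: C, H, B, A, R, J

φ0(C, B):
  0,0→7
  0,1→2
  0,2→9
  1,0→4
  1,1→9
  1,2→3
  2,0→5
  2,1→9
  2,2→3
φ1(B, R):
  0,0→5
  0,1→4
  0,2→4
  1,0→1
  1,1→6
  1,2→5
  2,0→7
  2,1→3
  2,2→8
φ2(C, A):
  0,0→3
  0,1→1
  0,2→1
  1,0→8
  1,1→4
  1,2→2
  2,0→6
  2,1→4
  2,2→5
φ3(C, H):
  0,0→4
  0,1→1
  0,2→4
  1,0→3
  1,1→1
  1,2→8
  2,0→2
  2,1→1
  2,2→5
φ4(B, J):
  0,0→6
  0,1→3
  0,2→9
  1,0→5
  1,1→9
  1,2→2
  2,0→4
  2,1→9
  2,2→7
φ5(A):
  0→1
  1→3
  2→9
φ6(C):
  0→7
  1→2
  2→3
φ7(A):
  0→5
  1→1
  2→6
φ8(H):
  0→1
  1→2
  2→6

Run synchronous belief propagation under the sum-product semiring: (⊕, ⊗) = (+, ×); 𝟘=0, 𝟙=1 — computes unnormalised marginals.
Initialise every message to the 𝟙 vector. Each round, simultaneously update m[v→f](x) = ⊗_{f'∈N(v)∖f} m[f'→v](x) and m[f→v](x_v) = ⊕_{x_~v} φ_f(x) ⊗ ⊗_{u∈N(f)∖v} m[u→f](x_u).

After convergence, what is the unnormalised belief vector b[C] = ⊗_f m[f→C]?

b[C] = [79561440, 63498240, 126595872]

init: all messages = 𝟙 over 3 values
r1 m[φ0→C] = [18, 16, 17]
r1 m[φ0→B] = [16, 20, 15]
r1 m[φ1→B] = [13, 12, 18]
r1 m[φ1→R] = [13, 13, 17]
r1 m[φ2→C] = [5, 14, 15]
r1 m[φ2→A] = [17, 9, 8]
r1 m[φ3→C] = [9, 12, 8]
r1 m[φ3→H] = [9, 3, 17]
r1 m[φ4→B] = [18, 16, 20]
r1 m[φ4→J] = [15, 21, 18]
r1 m[φ5→A] = [1, 3, 9]
r1 m[φ6→C] = [7, 2, 3]
r1 m[φ7→A] = [5, 1, 6]
r1 m[φ8→H] = [1, 2, 6]
r1 m[C→φ0] = [1, 1, 1]
r1 m[C→φ2] = [1, 1, 1]
r1 m[C→φ3] = [1, 1, 1]
r1 m[C→φ6] = [1, 1, 1]
r1 m[H→φ3] = [1, 1, 1]
r1 m[H→φ8] = [1, 1, 1]
r1 m[B→φ0] = [1, 1, 1]
r1 m[B→φ1] = [1, 1, 1]
r1 m[B→φ4] = [1, 1, 1]
r1 m[A→φ2] = [1, 1, 1]
r1 m[A→φ5] = [1, 1, 1]
r1 m[A→φ7] = [1, 1, 1]
r1 m[R→φ1] = [1, 1, 1]
r1 m[J→φ4] = [1, 1, 1]
r2 m[φ0→C] = [18, 16, 17]
r2 m[φ0→B] = [16, 20, 15]
r2 m[φ1→B] = [13, 12, 18]
r2 m[φ1→R] = [13, 13, 17]
r2 m[φ2→C] = [5, 14, 15]
r2 m[φ2→A] = [17, 9, 8]
r2 m[φ3→C] = [9, 12, 8]
r2 m[φ3→H] = [9, 3, 17]
r2 m[φ4→B] = [18, 16, 20]
r2 m[φ4→J] = [15, 21, 18]
r2 m[φ5→A] = [1, 3, 9]
r2 m[φ6→C] = [7, 2, 3]
r2 m[φ7→A] = [5, 1, 6]
r2 m[φ8→H] = [1, 2, 6]
r2 m[C→φ0] = [315, 336, 360]
r2 m[C→φ2] = [1134, 384, 408]
r2 m[C→φ3] = [630, 448, 765]
r2 m[C→φ6] = [810, 2688, 2040]
r2 m[H→φ3] = [1, 2, 6]
r2 m[H→φ8] = [9, 3, 17]
r2 m[B→φ0] = [234, 192, 360]
r2 m[B→φ1] = [288, 320, 300]
r2 m[B→φ4] = [208, 240, 270]
r2 m[A→φ2] = [5, 3, 54]
r2 m[A→φ5] = [85, 9, 48]
r2 m[A→φ7] = [17, 27, 72]
r2 m[R→φ1] = [1, 1, 1]
r2 m[J→φ4] = [1, 1, 1]
r3 m[φ0→C] = [5262, 3744, 3978]
r3 m[φ0→B] = [5349, 6894, 4923]
r3 m[φ1→B] = [13, 12, 18]
r3 m[φ1→R] = [3860, 3972, 5152]
r3 m[φ2→C] = [72, 160, 312]
r3 m[φ2→A] = [8922, 4302, 3942]
r3 m[φ3→C] = [30, 53, 34]
r3 m[φ3→H] = [5394, 1843, 9929]
r3 m[φ4→B] = [18, 16, 20]
r3 m[φ4→J] = [3528, 5214, 4242]
r3 m[φ5→A] = [1, 3, 9]
r3 m[φ6→C] = [7, 2, 3]
r3 m[φ7→A] = [5, 1, 6]
r3 m[φ8→H] = [1, 2, 6]
r3 m[C→φ0] = [315, 336, 360]
r3 m[C→φ2] = [1134, 384, 408]
r3 m[C→φ3] = [630, 448, 765]
r3 m[C→φ6] = [810, 2688, 2040]
r3 m[H→φ3] = [1, 2, 6]
r3 m[H→φ8] = [9, 3, 17]
r3 m[B→φ0] = [234, 192, 360]
r3 m[B→φ1] = [288, 320, 300]
r3 m[B→φ4] = [208, 240, 270]
r3 m[A→φ2] = [5, 3, 54]
r3 m[A→φ5] = [85, 9, 48]
r3 m[A→φ7] = [17, 27, 72]
r3 m[R→φ1] = [1, 1, 1]
r3 m[J→φ4] = [1, 1, 1]
r4 m[φ0→C] = [5262, 3744, 3978]
r4 m[φ0→B] = [5349, 6894, 4923]
r4 m[φ1→B] = [13, 12, 18]
r4 m[φ1→R] = [3860, 3972, 5152]
r4 m[φ2→C] = [72, 160, 312]
r4 m[φ2→A] = [8922, 4302, 3942]
r4 m[φ3→C] = [30, 53, 34]
r4 m[φ3→H] = [5394, 1843, 9929]
r4 m[φ4→B] = [18, 16, 20]
r4 m[φ4→J] = [3528, 5214, 4242]
r4 m[φ5→A] = [1, 3, 9]
r4 m[φ6→C] = [7, 2, 3]
r4 m[φ7→A] = [5, 1, 6]
r4 m[φ8→H] = [1, 2, 6]
r4 m[C→φ0] = [15120, 16960, 31824]
r4 m[C→φ2] = [1105020, 396864, 405756]
r4 m[C→φ3] = [2652048, 1198080, 3723408]
r4 m[C→φ6] = [11365920, 31749120, 42198624]
r4 m[H→φ3] = [1, 2, 6]
r4 m[H→φ8] = [5394, 1843, 9929]
r4 m[B→φ0] = [234, 192, 360]
r4 m[B→φ1] = [96282, 110304, 98460]
r4 m[B→φ4] = [69537, 82728, 88614]
r4 m[A→φ2] = [5, 3, 54]
r4 m[A→φ5] = [44610, 4302, 23652]
r4 m[A→φ7] = [8922, 12906, 35478]
r4 m[R→φ1] = [1, 1, 1]
r4 m[J→φ4] = [1, 1, 1]
r5 m[φ0→C] = [5262, 3744, 3978]
r5 m[φ0→B] = [332800, 469296, 282432]
r5 m[φ1→B] = [13, 12, 18]
r5 m[φ1→R] = [1280934, 1342332, 1724328]
r5 m[φ2→C] = [72, 160, 312]
r5 m[φ2→A] = [8924508, 4315500, 3927528]
r5 m[φ3→C] = [30, 53, 34]
r5 m[φ3→H] = [21649248, 7573536, 38809872]
r5 m[φ4→B] = [18, 16, 20]
r5 m[φ4→J] = [1185318, 1750689, 1411587]
r5 m[φ5→A] = [1, 3, 9]
r5 m[φ6→C] = [7, 2, 3]
r5 m[φ7→A] = [5, 1, 6]
r5 m[φ8→H] = [1, 2, 6]
r5 m[C→φ0] = [15120, 16960, 31824]
r5 m[C→φ2] = [1105020, 396864, 405756]
r5 m[C→φ3] = [2652048, 1198080, 3723408]
r5 m[C→φ6] = [11365920, 31749120, 42198624]
r5 m[H→φ3] = [1, 2, 6]
r5 m[H→φ8] = [5394, 1843, 9929]
r5 m[B→φ0] = [234, 192, 360]
r5 m[B→φ1] = [96282, 110304, 98460]
r5 m[B→φ4] = [69537, 82728, 88614]
r5 m[A→φ2] = [5, 3, 54]
r5 m[A→φ5] = [44610, 4302, 23652]
r5 m[A→φ7] = [8922, 12906, 35478]
r5 m[R→φ1] = [1, 1, 1]
r5 m[J→φ4] = [1, 1, 1]
r6 m[φ0→C] = [5262, 3744, 3978]
r6 m[φ0→B] = [332800, 469296, 282432]
r6 m[φ1→B] = [13, 12, 18]
r6 m[φ1→R] = [1280934, 1342332, 1724328]
r6 m[φ2→C] = [72, 160, 312]
r6 m[φ2→A] = [8924508, 4315500, 3927528]
r6 m[φ3→C] = [30, 53, 34]
r6 m[φ3→H] = [21649248, 7573536, 38809872]
r6 m[φ4→B] = [18, 16, 20]
r6 m[φ4→J] = [1185318, 1750689, 1411587]
r6 m[φ5→A] = [1, 3, 9]
r6 m[φ6→C] = [7, 2, 3]
r6 m[φ7→A] = [5, 1, 6]
r6 m[φ8→H] = [1, 2, 6]
r6 m[C→φ0] = [15120, 16960, 31824]
r6 m[C→φ2] = [1105020, 396864, 405756]
r6 m[C→φ3] = [2652048, 1198080, 3723408]
r6 m[C→φ6] = [11365920, 31749120, 42198624]
r6 m[H→φ3] = [1, 2, 6]
r6 m[H→φ8] = [21649248, 7573536, 38809872]
r6 m[B→φ0] = [234, 192, 360]
r6 m[B→φ1] = [5990400, 7508736, 5648640]
r6 m[B→φ4] = [4326400, 5631552, 5083776]
r6 m[A→φ2] = [5, 3, 54]
r6 m[A→φ5] = [44622540, 4315500, 23565168]
r6 m[A→φ7] = [8924508, 12946500, 35347752]
r6 m[R→φ1] = [1, 1, 1]
r6 m[J→φ4] = [1, 1, 1]
r7 m[φ0→C] = [5262, 3744, 3978]
r7 m[φ0→B] = [332800, 469296, 282432]
r7 m[φ1→B] = [13, 12, 18]
r7 m[φ1→R] = [77001216, 85959936, 106694400]
r7 m[φ2→C] = [72, 160, 312]
r7 m[φ2→A] = [8924508, 4315500, 3927528]
r7 m[φ3→C] = [30, 53, 34]
r7 m[φ3→H] = [21649248, 7573536, 38809872]
r7 m[φ4→B] = [18, 16, 20]
r7 m[φ4→J] = [74451264, 109417152, 85787136]
r7 m[φ5→A] = [1, 3, 9]
r7 m[φ6→C] = [7, 2, 3]
r7 m[φ7→A] = [5, 1, 6]
r7 m[φ8→H] = [1, 2, 6]
r7 m[C→φ0] = [15120, 16960, 31824]
r7 m[C→φ2] = [1105020, 396864, 405756]
r7 m[C→φ3] = [2652048, 1198080, 3723408]
r7 m[C→φ6] = [11365920, 31749120, 42198624]
r7 m[H→φ3] = [1, 2, 6]
r7 m[H→φ8] = [21649248, 7573536, 38809872]
r7 m[B→φ0] = [234, 192, 360]
r7 m[B→φ1] = [5990400, 7508736, 5648640]
r7 m[B→φ4] = [4326400, 5631552, 5083776]
r7 m[A→φ2] = [5, 3, 54]
r7 m[A→φ5] = [44622540, 4315500, 23565168]
r7 m[A→φ7] = [8924508, 12946500, 35347752]
r7 m[R→φ1] = [1, 1, 1]
r7 m[J→φ4] = [1, 1, 1]
r8 m[φ0→C] = [5262, 3744, 3978]
r8 m[φ0→B] = [332800, 469296, 282432]
r8 m[φ1→B] = [13, 12, 18]
r8 m[φ1→R] = [77001216, 85959936, 106694400]
r8 m[φ2→C] = [72, 160, 312]
r8 m[φ2→A] = [8924508, 4315500, 3927528]
r8 m[φ3→C] = [30, 53, 34]
r8 m[φ3→H] = [21649248, 7573536, 38809872]
r8 m[φ4→B] = [18, 16, 20]
r8 m[φ4→J] = [74451264, 109417152, 85787136]
r8 m[φ5→A] = [1, 3, 9]
r8 m[φ6→C] = [7, 2, 3]
r8 m[φ7→A] = [5, 1, 6]
r8 m[φ8→H] = [1, 2, 6]
r8 m[C→φ0] = [15120, 16960, 31824]
r8 m[C→φ2] = [1105020, 396864, 405756]
r8 m[C→φ3] = [2652048, 1198080, 3723408]
r8 m[C→φ6] = [11365920, 31749120, 42198624]
r8 m[H→φ3] = [1, 2, 6]
r8 m[H→φ8] = [21649248, 7573536, 38809872]
r8 m[B→φ0] = [234, 192, 360]
r8 m[B→φ1] = [5990400, 7508736, 5648640]
r8 m[B→φ4] = [4326400, 5631552, 5083776]
r8 m[A→φ2] = [5, 3, 54]
r8 m[A→φ5] = [44622540, 4315500, 23565168]
r8 m[A→φ7] = [8924508, 12946500, 35347752]
r8 m[R→φ1] = [1, 1, 1]
r8 m[J→φ4] = [1, 1, 1]
fixed point reached at round 8
b[C] = ⊗ incoming = [79561440, 63498240, 126595872]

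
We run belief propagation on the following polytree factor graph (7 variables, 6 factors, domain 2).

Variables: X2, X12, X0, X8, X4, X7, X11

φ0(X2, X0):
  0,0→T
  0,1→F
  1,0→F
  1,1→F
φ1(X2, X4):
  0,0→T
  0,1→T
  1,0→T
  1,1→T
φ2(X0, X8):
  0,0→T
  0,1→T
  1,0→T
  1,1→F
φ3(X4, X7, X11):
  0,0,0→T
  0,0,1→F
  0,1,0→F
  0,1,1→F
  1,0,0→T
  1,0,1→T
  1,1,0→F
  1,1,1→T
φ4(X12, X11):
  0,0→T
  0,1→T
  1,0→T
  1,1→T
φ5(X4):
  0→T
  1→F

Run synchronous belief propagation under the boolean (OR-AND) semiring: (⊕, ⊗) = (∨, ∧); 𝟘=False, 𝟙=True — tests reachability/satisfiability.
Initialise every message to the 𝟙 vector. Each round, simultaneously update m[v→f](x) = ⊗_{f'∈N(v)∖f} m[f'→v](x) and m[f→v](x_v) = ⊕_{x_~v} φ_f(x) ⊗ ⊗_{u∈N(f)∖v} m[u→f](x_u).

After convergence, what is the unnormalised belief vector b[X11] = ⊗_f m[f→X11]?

init: all messages = 𝟙 over 2 values
r1 m[φ0→X2] = [T, F]
r1 m[φ0→X0] = [T, F]
r1 m[φ1→X2] = [T, T]
r1 m[φ1→X4] = [T, T]
r1 m[φ2→X0] = [T, T]
r1 m[φ2→X8] = [T, T]
r1 m[φ3→X4] = [T, T]
r1 m[φ3→X7] = [T, T]
r1 m[φ3→X11] = [T, T]
r1 m[φ4→X12] = [T, T]
r1 m[φ4→X11] = [T, T]
r1 m[φ5→X4] = [T, F]
r1 m[X2→φ0] = [T, T]
r1 m[X2→φ1] = [T, T]
r1 m[X12→φ4] = [T, T]
r1 m[X0→φ0] = [T, T]
r1 m[X0→φ2] = [T, T]
r1 m[X8→φ2] = [T, T]
r1 m[X4→φ1] = [T, T]
r1 m[X4→φ3] = [T, T]
r1 m[X4→φ5] = [T, T]
r1 m[X7→φ3] = [T, T]
r1 m[X11→φ3] = [T, T]
r1 m[X11→φ4] = [T, T]
r2 m[φ0→X2] = [T, F]
r2 m[φ0→X0] = [T, F]
r2 m[φ1→X2] = [T, T]
r2 m[φ1→X4] = [T, T]
r2 m[φ2→X0] = [T, T]
r2 m[φ2→X8] = [T, T]
r2 m[φ3→X4] = [T, T]
r2 m[φ3→X7] = [T, T]
r2 m[φ3→X11] = [T, T]
r2 m[φ4→X12] = [T, T]
r2 m[φ4→X11] = [T, T]
r2 m[φ5→X4] = [T, F]
r2 m[X2→φ0] = [T, T]
r2 m[X2→φ1] = [T, F]
r2 m[X12→φ4] = [T, T]
r2 m[X0→φ0] = [T, T]
r2 m[X0→φ2] = [T, F]
r2 m[X8→φ2] = [T, T]
r2 m[X4→φ1] = [T, F]
r2 m[X4→φ3] = [T, F]
r2 m[X4→φ5] = [T, T]
r2 m[X7→φ3] = [T, T]
r2 m[X11→φ3] = [T, T]
r2 m[X11→φ4] = [T, T]
r3 m[φ0→X2] = [T, F]
r3 m[φ0→X0] = [T, F]
r3 m[φ1→X2] = [T, T]
r3 m[φ1→X4] = [T, T]
r3 m[φ2→X0] = [T, T]
r3 m[φ2→X8] = [T, T]
r3 m[φ3→X4] = [T, T]
r3 m[φ3→X7] = [T, F]
r3 m[φ3→X11] = [T, F]
r3 m[φ4→X12] = [T, T]
r3 m[φ4→X11] = [T, T]
r3 m[φ5→X4] = [T, F]
r3 m[X2→φ0] = [T, T]
r3 m[X2→φ1] = [T, F]
r3 m[X12→φ4] = [T, T]
r3 m[X0→φ0] = [T, T]
r3 m[X0→φ2] = [T, F]
r3 m[X8→φ2] = [T, T]
r3 m[X4→φ1] = [T, F]
r3 m[X4→φ3] = [T, F]
r3 m[X4→φ5] = [T, T]
r3 m[X7→φ3] = [T, T]
r3 m[X11→φ3] = [T, T]
r3 m[X11→φ4] = [T, T]
r4 m[φ0→X2] = [T, F]
r4 m[φ0→X0] = [T, F]
r4 m[φ1→X2] = [T, T]
r4 m[φ1→X4] = [T, T]
r4 m[φ2→X0] = [T, T]
r4 m[φ2→X8] = [T, T]
r4 m[φ3→X4] = [T, T]
r4 m[φ3→X7] = [T, F]
r4 m[φ3→X11] = [T, F]
r4 m[φ4→X12] = [T, T]
r4 m[φ4→X11] = [T, T]
r4 m[φ5→X4] = [T, F]
r4 m[X2→φ0] = [T, T]
r4 m[X2→φ1] = [T, F]
r4 m[X12→φ4] = [T, T]
r4 m[X0→φ0] = [T, T]
r4 m[X0→φ2] = [T, F]
r4 m[X8→φ2] = [T, T]
r4 m[X4→φ1] = [T, F]
r4 m[X4→φ3] = [T, F]
r4 m[X4→φ5] = [T, T]
r4 m[X7→φ3] = [T, T]
r4 m[X11→φ3] = [T, T]
r4 m[X11→φ4] = [T, F]
r5 m[φ0→X2] = [T, F]
r5 m[φ0→X0] = [T, F]
r5 m[φ1→X2] = [T, T]
r5 m[φ1→X4] = [T, T]
r5 m[φ2→X0] = [T, T]
r5 m[φ2→X8] = [T, T]
r5 m[φ3→X4] = [T, T]
r5 m[φ3→X7] = [T, F]
r5 m[φ3→X11] = [T, F]
r5 m[φ4→X12] = [T, T]
r5 m[φ4→X11] = [T, T]
r5 m[φ5→X4] = [T, F]
r5 m[X2→φ0] = [T, T]
r5 m[X2→φ1] = [T, F]
r5 m[X12→φ4] = [T, T]
r5 m[X0→φ0] = [T, T]
r5 m[X0→φ2] = [T, F]
r5 m[X8→φ2] = [T, T]
r5 m[X4→φ1] = [T, F]
r5 m[X4→φ3] = [T, F]
r5 m[X4→φ5] = [T, T]
r5 m[X7→φ3] = [T, T]
r5 m[X11→φ3] = [T, T]
r5 m[X11→φ4] = [T, F]
fixed point reached at round 5
b[X11] = ⊗ incoming = [T, F]

b[X11] = [T, F]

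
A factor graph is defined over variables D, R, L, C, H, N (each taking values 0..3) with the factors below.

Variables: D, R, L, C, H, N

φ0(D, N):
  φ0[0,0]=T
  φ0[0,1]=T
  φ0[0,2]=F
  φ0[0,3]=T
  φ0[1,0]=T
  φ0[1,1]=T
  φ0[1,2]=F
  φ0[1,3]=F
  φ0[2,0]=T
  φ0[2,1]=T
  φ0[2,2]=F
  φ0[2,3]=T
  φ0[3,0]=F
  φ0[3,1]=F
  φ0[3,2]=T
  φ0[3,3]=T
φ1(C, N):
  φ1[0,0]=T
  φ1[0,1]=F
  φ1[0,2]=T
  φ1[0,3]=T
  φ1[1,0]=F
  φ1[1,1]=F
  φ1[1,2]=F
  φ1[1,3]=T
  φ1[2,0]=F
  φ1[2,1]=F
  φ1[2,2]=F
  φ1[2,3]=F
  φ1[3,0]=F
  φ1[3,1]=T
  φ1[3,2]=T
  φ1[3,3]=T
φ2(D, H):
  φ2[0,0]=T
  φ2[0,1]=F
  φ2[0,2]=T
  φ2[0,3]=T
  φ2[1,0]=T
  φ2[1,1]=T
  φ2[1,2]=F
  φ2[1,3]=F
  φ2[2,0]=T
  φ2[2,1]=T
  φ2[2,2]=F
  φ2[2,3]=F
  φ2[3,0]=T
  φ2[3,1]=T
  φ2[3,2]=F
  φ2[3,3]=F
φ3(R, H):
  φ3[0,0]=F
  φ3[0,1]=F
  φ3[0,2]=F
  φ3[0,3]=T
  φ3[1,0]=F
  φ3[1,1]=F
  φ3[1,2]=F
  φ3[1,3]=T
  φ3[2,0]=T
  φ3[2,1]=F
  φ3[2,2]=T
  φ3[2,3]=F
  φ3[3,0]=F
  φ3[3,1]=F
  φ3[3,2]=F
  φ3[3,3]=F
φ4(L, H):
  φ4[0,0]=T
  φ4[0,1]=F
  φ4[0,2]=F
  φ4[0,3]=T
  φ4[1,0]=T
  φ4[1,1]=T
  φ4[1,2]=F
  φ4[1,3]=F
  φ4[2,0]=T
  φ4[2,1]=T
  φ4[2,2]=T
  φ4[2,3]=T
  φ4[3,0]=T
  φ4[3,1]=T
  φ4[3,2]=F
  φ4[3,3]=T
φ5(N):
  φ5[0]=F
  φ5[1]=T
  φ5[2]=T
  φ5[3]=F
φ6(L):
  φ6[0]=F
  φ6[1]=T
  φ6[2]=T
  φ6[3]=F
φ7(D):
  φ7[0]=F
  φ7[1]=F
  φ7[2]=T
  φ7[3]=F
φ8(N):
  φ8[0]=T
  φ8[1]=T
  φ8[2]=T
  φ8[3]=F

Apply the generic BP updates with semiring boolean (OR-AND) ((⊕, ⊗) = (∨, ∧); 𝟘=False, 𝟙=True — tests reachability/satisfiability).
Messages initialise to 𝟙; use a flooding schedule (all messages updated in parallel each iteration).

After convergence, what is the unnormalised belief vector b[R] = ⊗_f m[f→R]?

init: all messages = 𝟙 over 4 values
r1 m[φ0→D] = [T, T, T, T]
r1 m[φ0→N] = [T, T, T, T]
r1 m[φ1→C] = [T, T, F, T]
r1 m[φ1→N] = [T, T, T, T]
r1 m[φ2→D] = [T, T, T, T]
r1 m[φ2→H] = [T, T, T, T]
r1 m[φ3→R] = [T, T, T, F]
r1 m[φ3→H] = [T, F, T, T]
r1 m[φ4→L] = [T, T, T, T]
r1 m[φ4→H] = [T, T, T, T]
r1 m[φ5→N] = [F, T, T, F]
r1 m[φ6→L] = [F, T, T, F]
r1 m[φ7→D] = [F, F, T, F]
r1 m[φ8→N] = [T, T, T, F]
r1 m[D→φ0] = [T, T, T, T]
r1 m[D→φ2] = [T, T, T, T]
r1 m[D→φ7] = [T, T, T, T]
r1 m[R→φ3] = [T, T, T, T]
r1 m[L→φ4] = [T, T, T, T]
r1 m[L→φ6] = [T, T, T, T]
r1 m[C→φ1] = [T, T, T, T]
r1 m[H→φ2] = [T, T, T, T]
r1 m[H→φ3] = [T, T, T, T]
r1 m[H→φ4] = [T, T, T, T]
r1 m[N→φ0] = [T, T, T, T]
r1 m[N→φ1] = [T, T, T, T]
r1 m[N→φ5] = [T, T, T, T]
r1 m[N→φ8] = [T, T, T, T]
r2 m[φ0→D] = [T, T, T, T]
r2 m[φ0→N] = [T, T, T, T]
r2 m[φ1→C] = [T, T, F, T]
r2 m[φ1→N] = [T, T, T, T]
r2 m[φ2→D] = [T, T, T, T]
r2 m[φ2→H] = [T, T, T, T]
r2 m[φ3→R] = [T, T, T, F]
r2 m[φ3→H] = [T, F, T, T]
r2 m[φ4→L] = [T, T, T, T]
r2 m[φ4→H] = [T, T, T, T]
r2 m[φ5→N] = [F, T, T, F]
r2 m[φ6→L] = [F, T, T, F]
r2 m[φ7→D] = [F, F, T, F]
r2 m[φ8→N] = [T, T, T, F]
r2 m[D→φ0] = [F, F, T, F]
r2 m[D→φ2] = [F, F, T, F]
r2 m[D→φ7] = [T, T, T, T]
r2 m[R→φ3] = [T, T, T, T]
r2 m[L→φ4] = [F, T, T, F]
r2 m[L→φ6] = [T, T, T, T]
r2 m[C→φ1] = [T, T, T, T]
r2 m[H→φ2] = [T, F, T, T]
r2 m[H→φ3] = [T, T, T, T]
r2 m[H→φ4] = [T, F, T, T]
r2 m[N→φ0] = [F, T, T, F]
r2 m[N→φ1] = [F, T, T, F]
r2 m[N→φ5] = [T, T, T, F]
r2 m[N→φ8] = [F, T, T, F]
r3 m[φ0→D] = [T, T, T, T]
r3 m[φ0→N] = [T, T, F, T]
r3 m[φ1→C] = [T, F, F, T]
r3 m[φ1→N] = [T, T, T, T]
r3 m[φ2→D] = [T, T, T, T]
r3 m[φ2→H] = [T, T, F, F]
r3 m[φ3→R] = [T, T, T, F]
r3 m[φ3→H] = [T, F, T, T]
r3 m[φ4→L] = [T, T, T, T]
r3 m[φ4→H] = [T, T, T, T]
r3 m[φ5→N] = [F, T, T, F]
r3 m[φ6→L] = [F, T, T, F]
r3 m[φ7→D] = [F, F, T, F]
r3 m[φ8→N] = [T, T, T, F]
r3 m[D→φ0] = [F, F, T, F]
r3 m[D→φ2] = [F, F, T, F]
r3 m[D→φ7] = [T, T, T, T]
r3 m[R→φ3] = [T, T, T, T]
r3 m[L→φ4] = [F, T, T, F]
r3 m[L→φ6] = [T, T, T, T]
r3 m[C→φ1] = [T, T, T, T]
r3 m[H→φ2] = [T, F, T, T]
r3 m[H→φ3] = [T, T, T, T]
r3 m[H→φ4] = [T, F, T, T]
r3 m[N→φ0] = [F, T, T, F]
r3 m[N→φ1] = [F, T, T, F]
r3 m[N→φ5] = [T, T, T, F]
r3 m[N→φ8] = [F, T, T, F]
r4 m[φ0→D] = [T, T, T, T]
r4 m[φ0→N] = [T, T, F, T]
r4 m[φ1→C] = [T, F, F, T]
r4 m[φ1→N] = [T, T, T, T]
r4 m[φ2→D] = [T, T, T, T]
r4 m[φ2→H] = [T, T, F, F]
r4 m[φ3→R] = [T, T, T, F]
r4 m[φ3→H] = [T, F, T, T]
r4 m[φ4→L] = [T, T, T, T]
r4 m[φ4→H] = [T, T, T, T]
r4 m[φ5→N] = [F, T, T, F]
r4 m[φ6→L] = [F, T, T, F]
r4 m[φ7→D] = [F, F, T, F]
r4 m[φ8→N] = [T, T, T, F]
r4 m[D→φ0] = [F, F, T, F]
r4 m[D→φ2] = [F, F, T, F]
r4 m[D→φ7] = [T, T, T, T]
r4 m[R→φ3] = [T, T, T, T]
r4 m[L→φ4] = [F, T, T, F]
r4 m[L→φ6] = [T, T, T, T]
r4 m[C→φ1] = [T, T, T, T]
r4 m[H→φ2] = [T, F, T, T]
r4 m[H→φ3] = [T, T, F, F]
r4 m[H→φ4] = [T, F, F, F]
r4 m[N→φ0] = [F, T, T, F]
r4 m[N→φ1] = [F, T, F, F]
r4 m[N→φ5] = [T, T, F, F]
r4 m[N→φ8] = [F, T, F, F]
r5 m[φ0→D] = [T, T, T, T]
r5 m[φ0→N] = [T, T, F, T]
r5 m[φ1→C] = [F, F, F, T]
r5 m[φ1→N] = [T, T, T, T]
r5 m[φ2→D] = [T, T, T, T]
r5 m[φ2→H] = [T, T, F, F]
r5 m[φ3→R] = [F, F, T, F]
r5 m[φ3→H] = [T, F, T, T]
r5 m[φ4→L] = [T, T, T, T]
r5 m[φ4→H] = [T, T, T, T]
r5 m[φ5→N] = [F, T, T, F]
r5 m[φ6→L] = [F, T, T, F]
r5 m[φ7→D] = [F, F, T, F]
r5 m[φ8→N] = [T, T, T, F]
r5 m[D→φ0] = [F, F, T, F]
r5 m[D→φ2] = [F, F, T, F]
r5 m[D→φ7] = [T, T, T, T]
r5 m[R→φ3] = [T, T, T, T]
r5 m[L→φ4] = [F, T, T, F]
r5 m[L→φ6] = [T, T, T, T]
r5 m[C→φ1] = [T, T, T, T]
r5 m[H→φ2] = [T, F, T, T]
r5 m[H→φ3] = [T, T, F, F]
r5 m[H→φ4] = [T, F, F, F]
r5 m[N→φ0] = [F, T, T, F]
r5 m[N→φ1] = [F, T, F, F]
r5 m[N→φ5] = [T, T, F, F]
r5 m[N→φ8] = [F, T, F, F]
r6 m[φ0→D] = [T, T, T, T]
r6 m[φ0→N] = [T, T, F, T]
r6 m[φ1→C] = [F, F, F, T]
r6 m[φ1→N] = [T, T, T, T]
r6 m[φ2→D] = [T, T, T, T]
r6 m[φ2→H] = [T, T, F, F]
r6 m[φ3→R] = [F, F, T, F]
r6 m[φ3→H] = [T, F, T, T]
r6 m[φ4→L] = [T, T, T, T]
r6 m[φ4→H] = [T, T, T, T]
r6 m[φ5→N] = [F, T, T, F]
r6 m[φ6→L] = [F, T, T, F]
r6 m[φ7→D] = [F, F, T, F]
r6 m[φ8→N] = [T, T, T, F]
r6 m[D→φ0] = [F, F, T, F]
r6 m[D→φ2] = [F, F, T, F]
r6 m[D→φ7] = [T, T, T, T]
r6 m[R→φ3] = [T, T, T, T]
r6 m[L→φ4] = [F, T, T, F]
r6 m[L→φ6] = [T, T, T, T]
r6 m[C→φ1] = [T, T, T, T]
r6 m[H→φ2] = [T, F, T, T]
r6 m[H→φ3] = [T, T, F, F]
r6 m[H→φ4] = [T, F, F, F]
r6 m[N→φ0] = [F, T, T, F]
r6 m[N→φ1] = [F, T, F, F]
r6 m[N→φ5] = [T, T, F, F]
r6 m[N→φ8] = [F, T, F, F]
fixed point reached at round 6
b[R] = ⊗ incoming = [F, F, T, F]

b[R] = [F, F, T, F]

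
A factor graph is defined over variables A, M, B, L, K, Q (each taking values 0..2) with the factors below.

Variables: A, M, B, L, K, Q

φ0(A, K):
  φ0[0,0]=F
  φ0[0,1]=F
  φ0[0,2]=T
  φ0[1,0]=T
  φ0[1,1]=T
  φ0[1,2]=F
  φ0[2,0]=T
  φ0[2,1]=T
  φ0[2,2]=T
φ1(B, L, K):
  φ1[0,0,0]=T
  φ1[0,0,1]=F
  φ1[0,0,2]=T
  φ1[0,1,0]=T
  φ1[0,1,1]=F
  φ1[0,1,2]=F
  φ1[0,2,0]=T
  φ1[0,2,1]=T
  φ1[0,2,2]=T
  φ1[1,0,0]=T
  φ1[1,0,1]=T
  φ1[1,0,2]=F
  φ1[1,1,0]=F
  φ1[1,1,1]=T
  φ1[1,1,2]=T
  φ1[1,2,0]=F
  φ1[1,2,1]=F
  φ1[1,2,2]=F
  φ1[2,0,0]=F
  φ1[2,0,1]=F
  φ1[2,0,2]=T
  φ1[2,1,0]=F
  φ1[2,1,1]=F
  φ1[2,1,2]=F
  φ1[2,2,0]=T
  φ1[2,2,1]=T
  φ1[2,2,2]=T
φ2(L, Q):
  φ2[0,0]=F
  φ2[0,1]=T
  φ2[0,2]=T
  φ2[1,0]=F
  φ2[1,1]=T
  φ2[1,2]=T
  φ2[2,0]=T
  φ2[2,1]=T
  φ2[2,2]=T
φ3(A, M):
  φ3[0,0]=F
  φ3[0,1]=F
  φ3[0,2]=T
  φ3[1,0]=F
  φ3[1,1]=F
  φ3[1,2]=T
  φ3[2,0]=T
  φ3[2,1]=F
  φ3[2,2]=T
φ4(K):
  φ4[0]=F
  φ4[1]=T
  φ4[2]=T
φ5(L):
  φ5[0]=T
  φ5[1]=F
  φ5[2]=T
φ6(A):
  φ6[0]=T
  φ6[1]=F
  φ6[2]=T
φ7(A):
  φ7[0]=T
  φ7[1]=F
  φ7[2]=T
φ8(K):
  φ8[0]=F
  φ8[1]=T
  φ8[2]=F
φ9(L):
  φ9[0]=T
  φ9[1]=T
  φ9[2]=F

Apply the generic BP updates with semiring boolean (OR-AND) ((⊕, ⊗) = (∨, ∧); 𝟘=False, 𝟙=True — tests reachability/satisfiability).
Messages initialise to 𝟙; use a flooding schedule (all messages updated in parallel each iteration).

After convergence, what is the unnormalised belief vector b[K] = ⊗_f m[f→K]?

b[K] = [F, T, F]

init: all messages = 𝟙 over 3 values
r1 m[φ0→A] = [T, T, T]
r1 m[φ0→K] = [T, T, T]
r1 m[φ1→B] = [T, T, T]
r1 m[φ1→L] = [T, T, T]
r1 m[φ1→K] = [T, T, T]
r1 m[φ2→L] = [T, T, T]
r1 m[φ2→Q] = [T, T, T]
r1 m[φ3→A] = [T, T, T]
r1 m[φ3→M] = [T, F, T]
r1 m[φ4→K] = [F, T, T]
r1 m[φ5→L] = [T, F, T]
r1 m[φ6→A] = [T, F, T]
r1 m[φ7→A] = [T, F, T]
r1 m[φ8→K] = [F, T, F]
r1 m[φ9→L] = [T, T, F]
r1 m[A→φ0] = [T, T, T]
r1 m[A→φ3] = [T, T, T]
r1 m[A→φ6] = [T, T, T]
r1 m[A→φ7] = [T, T, T]
r1 m[M→φ3] = [T, T, T]
r1 m[B→φ1] = [T, T, T]
r1 m[L→φ1] = [T, T, T]
r1 m[L→φ2] = [T, T, T]
r1 m[L→φ5] = [T, T, T]
r1 m[L→φ9] = [T, T, T]
r1 m[K→φ0] = [T, T, T]
r1 m[K→φ1] = [T, T, T]
r1 m[K→φ4] = [T, T, T]
r1 m[K→φ8] = [T, T, T]
r1 m[Q→φ2] = [T, T, T]
r2 m[φ0→A] = [T, T, T]
r2 m[φ0→K] = [T, T, T]
r2 m[φ1→B] = [T, T, T]
r2 m[φ1→L] = [T, T, T]
r2 m[φ1→K] = [T, T, T]
r2 m[φ2→L] = [T, T, T]
r2 m[φ2→Q] = [T, T, T]
r2 m[φ3→A] = [T, T, T]
r2 m[φ3→M] = [T, F, T]
r2 m[φ4→K] = [F, T, T]
r2 m[φ5→L] = [T, F, T]
r2 m[φ6→A] = [T, F, T]
r2 m[φ7→A] = [T, F, T]
r2 m[φ8→K] = [F, T, F]
r2 m[φ9→L] = [T, T, F]
r2 m[A→φ0] = [T, F, T]
r2 m[A→φ3] = [T, F, T]
r2 m[A→φ6] = [T, F, T]
r2 m[A→φ7] = [T, F, T]
r2 m[M→φ3] = [T, T, T]
r2 m[B→φ1] = [T, T, T]
r2 m[L→φ1] = [T, F, F]
r2 m[L→φ2] = [T, F, F]
r2 m[L→φ5] = [T, T, F]
r2 m[L→φ9] = [T, F, T]
r2 m[K→φ0] = [F, T, F]
r2 m[K→φ1] = [F, T, F]
r2 m[K→φ4] = [F, T, F]
r2 m[K→φ8] = [F, T, T]
r2 m[Q→φ2] = [T, T, T]
r3 m[φ0→A] = [F, T, T]
r3 m[φ0→K] = [T, T, T]
r3 m[φ1→B] = [F, T, F]
r3 m[φ1→L] = [T, T, T]
r3 m[φ1→K] = [T, T, T]
r3 m[φ2→L] = [T, T, T]
r3 m[φ2→Q] = [F, T, T]
r3 m[φ3→A] = [T, T, T]
r3 m[φ3→M] = [T, F, T]
r3 m[φ4→K] = [F, T, T]
r3 m[φ5→L] = [T, F, T]
r3 m[φ6→A] = [T, F, T]
r3 m[φ7→A] = [T, F, T]
r3 m[φ8→K] = [F, T, F]
r3 m[φ9→L] = [T, T, F]
r3 m[A→φ0] = [T, F, T]
r3 m[A→φ3] = [T, F, T]
r3 m[A→φ6] = [T, F, T]
r3 m[A→φ7] = [T, F, T]
r3 m[M→φ3] = [T, T, T]
r3 m[B→φ1] = [T, T, T]
r3 m[L→φ1] = [T, F, F]
r3 m[L→φ2] = [T, F, F]
r3 m[L→φ5] = [T, T, F]
r3 m[L→φ9] = [T, F, T]
r3 m[K→φ0] = [F, T, F]
r3 m[K→φ1] = [F, T, F]
r3 m[K→φ4] = [F, T, F]
r3 m[K→φ8] = [F, T, T]
r3 m[Q→φ2] = [T, T, T]
r4 m[φ0→A] = [F, T, T]
r4 m[φ0→K] = [T, T, T]
r4 m[φ1→B] = [F, T, F]
r4 m[φ1→L] = [T, T, T]
r4 m[φ1→K] = [T, T, T]
r4 m[φ2→L] = [T, T, T]
r4 m[φ2→Q] = [F, T, T]
r4 m[φ3→A] = [T, T, T]
r4 m[φ3→M] = [T, F, T]
r4 m[φ4→K] = [F, T, T]
r4 m[φ5→L] = [T, F, T]
r4 m[φ6→A] = [T, F, T]
r4 m[φ7→A] = [T, F, T]
r4 m[φ8→K] = [F, T, F]
r4 m[φ9→L] = [T, T, F]
r4 m[A→φ0] = [T, F, T]
r4 m[A→φ3] = [F, F, T]
r4 m[A→φ6] = [F, F, T]
r4 m[A→φ7] = [F, F, T]
r4 m[M→φ3] = [T, T, T]
r4 m[B→φ1] = [T, T, T]
r4 m[L→φ1] = [T, F, F]
r4 m[L→φ2] = [T, F, F]
r4 m[L→φ5] = [T, T, F]
r4 m[L→φ9] = [T, F, T]
r4 m[K→φ0] = [F, T, F]
r4 m[K→φ1] = [F, T, F]
r4 m[K→φ4] = [F, T, F]
r4 m[K→φ8] = [F, T, T]
r4 m[Q→φ2] = [T, T, T]
r5 m[φ0→A] = [F, T, T]
r5 m[φ0→K] = [T, T, T]
r5 m[φ1→B] = [F, T, F]
r5 m[φ1→L] = [T, T, T]
r5 m[φ1→K] = [T, T, T]
r5 m[φ2→L] = [T, T, T]
r5 m[φ2→Q] = [F, T, T]
r5 m[φ3→A] = [T, T, T]
r5 m[φ3→M] = [T, F, T]
r5 m[φ4→K] = [F, T, T]
r5 m[φ5→L] = [T, F, T]
r5 m[φ6→A] = [T, F, T]
r5 m[φ7→A] = [T, F, T]
r5 m[φ8→K] = [F, T, F]
r5 m[φ9→L] = [T, T, F]
r5 m[A→φ0] = [T, F, T]
r5 m[A→φ3] = [F, F, T]
r5 m[A→φ6] = [F, F, T]
r5 m[A→φ7] = [F, F, T]
r5 m[M→φ3] = [T, T, T]
r5 m[B→φ1] = [T, T, T]
r5 m[L→φ1] = [T, F, F]
r5 m[L→φ2] = [T, F, F]
r5 m[L→φ5] = [T, T, F]
r5 m[L→φ9] = [T, F, T]
r5 m[K→φ0] = [F, T, F]
r5 m[K→φ1] = [F, T, F]
r5 m[K→φ4] = [F, T, F]
r5 m[K→φ8] = [F, T, T]
r5 m[Q→φ2] = [T, T, T]
fixed point reached at round 5
b[K] = ⊗ incoming = [F, T, F]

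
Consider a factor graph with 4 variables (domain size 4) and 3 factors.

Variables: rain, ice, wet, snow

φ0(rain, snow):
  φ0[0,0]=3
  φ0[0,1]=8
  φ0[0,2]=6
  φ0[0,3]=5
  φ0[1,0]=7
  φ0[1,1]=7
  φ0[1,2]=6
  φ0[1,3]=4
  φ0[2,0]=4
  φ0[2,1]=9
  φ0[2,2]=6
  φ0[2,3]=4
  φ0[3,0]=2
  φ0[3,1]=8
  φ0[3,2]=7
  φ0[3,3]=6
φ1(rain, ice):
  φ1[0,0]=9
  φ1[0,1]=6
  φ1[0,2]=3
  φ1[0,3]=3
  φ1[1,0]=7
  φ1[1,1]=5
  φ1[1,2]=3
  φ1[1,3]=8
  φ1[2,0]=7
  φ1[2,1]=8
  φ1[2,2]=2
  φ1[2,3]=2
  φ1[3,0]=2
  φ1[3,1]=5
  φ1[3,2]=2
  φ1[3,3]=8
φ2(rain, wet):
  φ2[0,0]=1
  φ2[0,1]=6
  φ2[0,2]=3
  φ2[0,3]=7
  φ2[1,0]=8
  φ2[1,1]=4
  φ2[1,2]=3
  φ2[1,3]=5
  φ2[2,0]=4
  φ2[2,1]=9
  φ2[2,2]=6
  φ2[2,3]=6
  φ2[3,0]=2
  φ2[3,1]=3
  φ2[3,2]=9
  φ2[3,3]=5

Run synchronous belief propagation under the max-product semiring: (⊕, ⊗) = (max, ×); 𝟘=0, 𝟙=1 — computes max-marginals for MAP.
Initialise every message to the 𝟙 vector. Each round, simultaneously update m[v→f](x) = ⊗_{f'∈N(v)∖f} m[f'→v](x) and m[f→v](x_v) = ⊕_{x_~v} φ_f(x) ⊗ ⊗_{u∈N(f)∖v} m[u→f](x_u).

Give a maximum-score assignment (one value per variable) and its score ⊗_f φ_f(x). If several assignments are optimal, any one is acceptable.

init: all messages = 𝟙 over 4 values
r1 m[φ0→rain] = [8, 7, 9, 8]
r1 m[φ0→snow] = [7, 9, 7, 6]
r1 m[φ1→rain] = [9, 8, 8, 8]
r1 m[φ1→ice] = [9, 8, 3, 8]
r1 m[φ2→rain] = [7, 8, 9, 9]
r1 m[φ2→wet] = [8, 9, 9, 7]
r1 m[rain→φ0] = [1, 1, 1, 1]
r1 m[rain→φ1] = [1, 1, 1, 1]
r1 m[rain→φ2] = [1, 1, 1, 1]
r1 m[ice→φ1] = [1, 1, 1, 1]
r1 m[wet→φ2] = [1, 1, 1, 1]
r1 m[snow→φ0] = [1, 1, 1, 1]
r2 m[φ0→rain] = [8, 7, 9, 8]
r2 m[φ0→snow] = [7, 9, 7, 6]
r2 m[φ1→rain] = [9, 8, 8, 8]
r2 m[φ1→ice] = [9, 8, 3, 8]
r2 m[φ2→rain] = [7, 8, 9, 9]
r2 m[φ2→wet] = [8, 9, 9, 7]
r2 m[rain→φ0] = [63, 64, 72, 72]
r2 m[rain→φ1] = [56, 56, 81, 72]
r2 m[rain→φ2] = [72, 56, 72, 64]
r2 m[ice→φ1] = [1, 1, 1, 1]
r2 m[wet→φ2] = [1, 1, 1, 1]
r2 m[snow→φ0] = [1, 1, 1, 1]
r3 m[φ0→rain] = [8, 7, 9, 8]
r3 m[φ0→snow] = [448, 648, 504, 432]
r3 m[φ1→rain] = [9, 8, 8, 8]
r3 m[φ1→ice] = [567, 648, 168, 576]
r3 m[φ2→rain] = [7, 8, 9, 9]
r3 m[φ2→wet] = [448, 648, 576, 504]
r3 m[rain→φ0] = [63, 64, 72, 72]
r3 m[rain→φ1] = [56, 56, 81, 72]
r3 m[rain→φ2] = [72, 56, 72, 64]
r3 m[ice→φ1] = [1, 1, 1, 1]
r3 m[wet→φ2] = [1, 1, 1, 1]
r3 m[snow→φ0] = [1, 1, 1, 1]
r4 m[φ0→rain] = [8, 7, 9, 8]
r4 m[φ0→snow] = [448, 648, 504, 432]
r4 m[φ1→rain] = [9, 8, 8, 8]
r4 m[φ1→ice] = [567, 648, 168, 576]
r4 m[φ2→rain] = [7, 8, 9, 9]
r4 m[φ2→wet] = [448, 648, 576, 504]
r4 m[rain→φ0] = [63, 64, 72, 72]
r4 m[rain→φ1] = [56, 56, 81, 72]
r4 m[rain→φ2] = [72, 56, 72, 64]
r4 m[ice→φ1] = [1, 1, 1, 1]
r4 m[wet→φ2] = [1, 1, 1, 1]
r4 m[snow→φ0] = [1, 1, 1, 1]
fixed point reached at round 4
traceback from rain: (rain=2, ice=1, wet=1, snow=1), score=648

assignment: (rain=2, ice=1, wet=1, snow=1); score = 648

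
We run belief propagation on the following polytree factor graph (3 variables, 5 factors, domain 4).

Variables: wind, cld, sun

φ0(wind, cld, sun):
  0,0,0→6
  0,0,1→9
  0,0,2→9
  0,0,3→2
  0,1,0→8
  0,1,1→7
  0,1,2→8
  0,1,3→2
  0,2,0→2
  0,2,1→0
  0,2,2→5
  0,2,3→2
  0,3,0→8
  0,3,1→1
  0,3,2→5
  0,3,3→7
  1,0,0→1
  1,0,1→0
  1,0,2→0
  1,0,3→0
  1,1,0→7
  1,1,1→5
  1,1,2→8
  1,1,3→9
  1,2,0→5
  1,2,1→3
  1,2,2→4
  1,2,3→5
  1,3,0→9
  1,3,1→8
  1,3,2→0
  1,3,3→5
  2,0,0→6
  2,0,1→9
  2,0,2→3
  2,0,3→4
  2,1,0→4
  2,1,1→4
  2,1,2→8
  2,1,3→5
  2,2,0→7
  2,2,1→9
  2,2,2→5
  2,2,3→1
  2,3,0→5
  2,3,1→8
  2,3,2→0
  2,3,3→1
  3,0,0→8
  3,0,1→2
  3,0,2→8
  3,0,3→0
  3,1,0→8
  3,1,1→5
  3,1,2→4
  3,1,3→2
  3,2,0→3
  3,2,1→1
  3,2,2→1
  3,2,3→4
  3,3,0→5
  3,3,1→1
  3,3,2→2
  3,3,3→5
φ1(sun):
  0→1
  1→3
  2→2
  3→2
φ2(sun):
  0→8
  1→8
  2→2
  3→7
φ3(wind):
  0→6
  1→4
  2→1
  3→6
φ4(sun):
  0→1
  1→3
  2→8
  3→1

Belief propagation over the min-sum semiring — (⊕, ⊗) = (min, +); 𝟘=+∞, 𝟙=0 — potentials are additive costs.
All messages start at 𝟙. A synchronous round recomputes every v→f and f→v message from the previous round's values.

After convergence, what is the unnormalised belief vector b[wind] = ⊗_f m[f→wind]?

b[wind] = [18, 14, 12, 16]

init: all messages = 𝟙 over 4 values
r1 m[φ0→wind] = [0, 0, 0, 0]
r1 m[φ0→cld] = [0, 2, 0, 0]
r1 m[φ0→sun] = [1, 0, 0, 0]
r1 m[φ1→sun] = [1, 3, 2, 2]
r1 m[φ2→sun] = [8, 8, 2, 7]
r1 m[φ3→wind] = [6, 4, 1, 6]
r1 m[φ4→sun] = [1, 3, 8, 1]
r1 m[wind→φ0] = [0, 0, 0, 0]
r1 m[wind→φ3] = [0, 0, 0, 0]
r1 m[cld→φ0] = [0, 0, 0, 0]
r1 m[sun→φ0] = [0, 0, 0, 0]
r1 m[sun→φ1] = [0, 0, 0, 0]
r1 m[sun→φ2] = [0, 0, 0, 0]
r1 m[sun→φ4] = [0, 0, 0, 0]
r2 m[φ0→wind] = [0, 0, 0, 0]
r2 m[φ0→cld] = [0, 2, 0, 0]
r2 m[φ0→sun] = [1, 0, 0, 0]
r2 m[φ1→sun] = [1, 3, 2, 2]
r2 m[φ2→sun] = [8, 8, 2, 7]
r2 m[φ3→wind] = [6, 4, 1, 6]
r2 m[φ4→sun] = [1, 3, 8, 1]
r2 m[wind→φ0] = [6, 4, 1, 6]
r2 m[wind→φ3] = [0, 0, 0, 0]
r2 m[cld→φ0] = [0, 0, 0, 0]
r2 m[sun→φ0] = [10, 14, 12, 10]
r2 m[sun→φ1] = [10, 11, 10, 8]
r2 m[sun→φ2] = [3, 6, 10, 3]
r2 m[sun→φ4] = [10, 11, 4, 9]
r3 m[φ0→wind] = [12, 10, 11, 10]
r3 m[φ0→cld] = [14, 15, 12, 12]
r3 m[φ0→sun] = [5, 4, 1, 2]
r3 m[φ1→sun] = [1, 3, 2, 2]
r3 m[φ2→sun] = [8, 8, 2, 7]
r3 m[φ3→wind] = [6, 4, 1, 6]
r3 m[φ4→sun] = [1, 3, 8, 1]
r3 m[wind→φ0] = [6, 4, 1, 6]
r3 m[wind→φ3] = [0, 0, 0, 0]
r3 m[cld→φ0] = [0, 0, 0, 0]
r3 m[sun→φ0] = [10, 14, 12, 10]
r3 m[sun→φ1] = [10, 11, 10, 8]
r3 m[sun→φ2] = [3, 6, 10, 3]
r3 m[sun→φ4] = [10, 11, 4, 9]
r4 m[φ0→wind] = [12, 10, 11, 10]
r4 m[φ0→cld] = [14, 15, 12, 12]
r4 m[φ0→sun] = [5, 4, 1, 2]
r4 m[φ1→sun] = [1, 3, 2, 2]
r4 m[φ2→sun] = [8, 8, 2, 7]
r4 m[φ3→wind] = [6, 4, 1, 6]
r4 m[φ4→sun] = [1, 3, 8, 1]
r4 m[wind→φ0] = [6, 4, 1, 6]
r4 m[wind→φ3] = [12, 10, 11, 10]
r4 m[cld→φ0] = [0, 0, 0, 0]
r4 m[sun→φ0] = [10, 14, 12, 10]
r4 m[sun→φ1] = [14, 15, 11, 10]
r4 m[sun→φ2] = [7, 10, 11, 5]
r4 m[sun→φ4] = [14, 15, 5, 11]
r5 m[φ0→wind] = [12, 10, 11, 10]
r5 m[φ0→cld] = [14, 15, 12, 12]
r5 m[φ0→sun] = [5, 4, 1, 2]
r5 m[φ1→sun] = [1, 3, 2, 2]
r5 m[φ2→sun] = [8, 8, 2, 7]
r5 m[φ3→wind] = [6, 4, 1, 6]
r5 m[φ4→sun] = [1, 3, 8, 1]
r5 m[wind→φ0] = [6, 4, 1, 6]
r5 m[wind→φ3] = [12, 10, 11, 10]
r5 m[cld→φ0] = [0, 0, 0, 0]
r5 m[sun→φ0] = [10, 14, 12, 10]
r5 m[sun→φ1] = [14, 15, 11, 10]
r5 m[sun→φ2] = [7, 10, 11, 5]
r5 m[sun→φ4] = [14, 15, 5, 11]
fixed point reached at round 5
b[wind] = ⊗ incoming = [18, 14, 12, 16]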